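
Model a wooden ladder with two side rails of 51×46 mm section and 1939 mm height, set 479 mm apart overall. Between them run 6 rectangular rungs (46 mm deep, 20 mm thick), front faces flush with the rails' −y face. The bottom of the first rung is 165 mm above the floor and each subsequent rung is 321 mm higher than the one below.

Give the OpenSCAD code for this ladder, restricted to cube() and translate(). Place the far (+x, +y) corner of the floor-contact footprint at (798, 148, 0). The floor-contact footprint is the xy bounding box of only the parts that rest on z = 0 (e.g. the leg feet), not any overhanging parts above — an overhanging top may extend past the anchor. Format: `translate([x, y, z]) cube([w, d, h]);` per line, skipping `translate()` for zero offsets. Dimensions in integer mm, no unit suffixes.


translate([319, 102, 0]) cube([51, 46, 1939]);
translate([747, 102, 0]) cube([51, 46, 1939]);
translate([370, 102, 165]) cube([377, 46, 20]);
translate([370, 102, 486]) cube([377, 46, 20]);
translate([370, 102, 807]) cube([377, 46, 20]);
translate([370, 102, 1128]) cube([377, 46, 20]);
translate([370, 102, 1449]) cube([377, 46, 20]);
translate([370, 102, 1770]) cube([377, 46, 20]);


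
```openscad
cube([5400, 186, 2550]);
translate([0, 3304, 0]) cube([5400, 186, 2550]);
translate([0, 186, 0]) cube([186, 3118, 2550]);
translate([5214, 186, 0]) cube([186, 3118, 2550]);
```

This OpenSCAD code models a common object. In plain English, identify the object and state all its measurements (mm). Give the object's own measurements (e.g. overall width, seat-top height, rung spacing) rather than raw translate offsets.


The wall frame of a small rectangular building: four walls, each 2550 mm tall and 186 mm thick, enclosing a footprint 5400 mm (x) by 3490 mm (y) outside-to-outside, with no floor or roof. The front and back walls (the −y and +y sides) span the full width; the two side walls fit between them.


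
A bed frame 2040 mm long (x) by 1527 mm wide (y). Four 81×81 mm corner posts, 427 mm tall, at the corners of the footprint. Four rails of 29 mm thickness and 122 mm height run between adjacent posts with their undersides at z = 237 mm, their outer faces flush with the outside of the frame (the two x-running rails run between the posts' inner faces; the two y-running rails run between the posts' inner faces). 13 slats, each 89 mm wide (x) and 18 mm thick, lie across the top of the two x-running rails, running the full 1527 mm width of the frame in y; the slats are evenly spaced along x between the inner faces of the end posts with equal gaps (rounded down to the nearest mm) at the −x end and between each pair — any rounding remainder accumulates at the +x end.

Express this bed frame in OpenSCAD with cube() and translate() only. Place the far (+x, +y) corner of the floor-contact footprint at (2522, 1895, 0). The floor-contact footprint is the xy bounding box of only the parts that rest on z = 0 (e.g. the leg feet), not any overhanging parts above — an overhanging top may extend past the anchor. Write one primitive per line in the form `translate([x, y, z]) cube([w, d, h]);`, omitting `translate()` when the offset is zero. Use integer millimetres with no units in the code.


// slat z = rail_z + rail_h = 237 + 122 = 359
// slat gap = ⌊(1878 − 13·89) / 14⌋ = 51
translate([482, 368, 0]) cube([81, 81, 427]);
translate([482, 1814, 0]) cube([81, 81, 427]);
translate([2441, 368, 0]) cube([81, 81, 427]);
translate([2441, 1814, 0]) cube([81, 81, 427]);
translate([563, 368, 237]) cube([1878, 29, 122]);
translate([563, 1866, 237]) cube([1878, 29, 122]);
translate([482, 449, 237]) cube([29, 1365, 122]);
translate([2493, 449, 237]) cube([29, 1365, 122]);
translate([614, 368, 359]) cube([89, 1527, 18]);
translate([754, 368, 359]) cube([89, 1527, 18]);
translate([894, 368, 359]) cube([89, 1527, 18]);
translate([1034, 368, 359]) cube([89, 1527, 18]);
translate([1174, 368, 359]) cube([89, 1527, 18]);
translate([1314, 368, 359]) cube([89, 1527, 18]);
translate([1454, 368, 359]) cube([89, 1527, 18]);
translate([1594, 368, 359]) cube([89, 1527, 18]);
translate([1734, 368, 359]) cube([89, 1527, 18]);
translate([1874, 368, 359]) cube([89, 1527, 18]);
translate([2014, 368, 359]) cube([89, 1527, 18]);
translate([2154, 368, 359]) cube([89, 1527, 18]);
translate([2294, 368, 359]) cube([89, 1527, 18]);


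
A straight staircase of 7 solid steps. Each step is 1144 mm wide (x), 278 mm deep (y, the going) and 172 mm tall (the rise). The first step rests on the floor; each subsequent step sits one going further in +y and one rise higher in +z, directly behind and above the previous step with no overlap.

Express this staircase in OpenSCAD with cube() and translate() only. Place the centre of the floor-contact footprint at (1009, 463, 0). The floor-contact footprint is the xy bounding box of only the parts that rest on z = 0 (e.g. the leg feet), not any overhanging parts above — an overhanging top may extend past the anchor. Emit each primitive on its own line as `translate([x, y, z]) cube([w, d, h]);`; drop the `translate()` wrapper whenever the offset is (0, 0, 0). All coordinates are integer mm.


translate([437, 324, 0]) cube([1144, 278, 172]);
translate([437, 602, 172]) cube([1144, 278, 172]);
translate([437, 880, 344]) cube([1144, 278, 172]);
translate([437, 1158, 516]) cube([1144, 278, 172]);
translate([437, 1436, 688]) cube([1144, 278, 172]);
translate([437, 1714, 860]) cube([1144, 278, 172]);
translate([437, 1992, 1032]) cube([1144, 278, 172]);


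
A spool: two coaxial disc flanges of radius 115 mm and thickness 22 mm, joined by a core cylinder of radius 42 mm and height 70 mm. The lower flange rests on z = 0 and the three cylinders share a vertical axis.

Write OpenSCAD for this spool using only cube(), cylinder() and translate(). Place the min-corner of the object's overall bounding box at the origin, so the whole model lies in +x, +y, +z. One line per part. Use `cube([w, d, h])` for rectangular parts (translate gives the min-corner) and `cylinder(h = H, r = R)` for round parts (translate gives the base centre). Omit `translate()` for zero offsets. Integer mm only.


translate([115, 115, 0]) cylinder(h = 22, r = 115);
translate([115, 115, 22]) cylinder(h = 70, r = 42);
translate([115, 115, 92]) cylinder(h = 22, r = 115);


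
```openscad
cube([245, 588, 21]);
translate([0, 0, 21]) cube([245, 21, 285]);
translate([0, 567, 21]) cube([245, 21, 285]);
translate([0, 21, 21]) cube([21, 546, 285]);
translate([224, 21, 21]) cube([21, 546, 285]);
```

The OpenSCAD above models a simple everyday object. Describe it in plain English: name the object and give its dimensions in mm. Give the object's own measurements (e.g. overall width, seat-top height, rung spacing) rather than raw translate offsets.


An open-topped rectangular box: outside dimensions 245×588×306 mm, with a uniform wall and base thickness of 21 mm. The base is a full 245×588 slab on the floor; four walls sit on top of the base. The front and back walls (the −y and +y sides) span the full width; the two side walls fit between them.


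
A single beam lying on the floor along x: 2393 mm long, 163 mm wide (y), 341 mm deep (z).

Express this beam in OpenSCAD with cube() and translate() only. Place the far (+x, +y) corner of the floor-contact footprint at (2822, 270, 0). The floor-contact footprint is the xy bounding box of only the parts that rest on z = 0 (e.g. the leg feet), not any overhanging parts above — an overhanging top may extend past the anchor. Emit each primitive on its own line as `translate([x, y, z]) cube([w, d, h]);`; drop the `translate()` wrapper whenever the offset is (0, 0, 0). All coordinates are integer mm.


translate([429, 107, 0]) cube([2393, 163, 341]);


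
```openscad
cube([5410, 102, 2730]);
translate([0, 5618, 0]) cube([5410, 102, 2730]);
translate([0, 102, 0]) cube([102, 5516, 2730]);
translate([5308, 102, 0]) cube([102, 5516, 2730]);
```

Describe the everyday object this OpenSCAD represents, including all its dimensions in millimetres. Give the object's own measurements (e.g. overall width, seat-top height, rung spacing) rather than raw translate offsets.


The wall frame of a small rectangular building: four walls, each 2730 mm tall and 102 mm thick, enclosing a footprint 5410 mm (x) by 5720 mm (y) outside-to-outside, with no floor or roof. The front and back walls (the −y and +y sides) span the full width; the two side walls fit between them.


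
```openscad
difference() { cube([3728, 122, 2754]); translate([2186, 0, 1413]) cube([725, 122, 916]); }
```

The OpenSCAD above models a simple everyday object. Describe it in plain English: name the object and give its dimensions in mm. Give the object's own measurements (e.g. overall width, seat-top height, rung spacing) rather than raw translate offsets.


A wall 3728 mm long (x), 122 mm thick (y), 2754 mm tall, with a rectangular window opening cut through it. The opening is 725 mm wide and 916 mm tall; its sill is at z = 1413 mm and its near (−x) edge is 2186 mm from the wall's −x end. The opening passes through the full wall thickness.


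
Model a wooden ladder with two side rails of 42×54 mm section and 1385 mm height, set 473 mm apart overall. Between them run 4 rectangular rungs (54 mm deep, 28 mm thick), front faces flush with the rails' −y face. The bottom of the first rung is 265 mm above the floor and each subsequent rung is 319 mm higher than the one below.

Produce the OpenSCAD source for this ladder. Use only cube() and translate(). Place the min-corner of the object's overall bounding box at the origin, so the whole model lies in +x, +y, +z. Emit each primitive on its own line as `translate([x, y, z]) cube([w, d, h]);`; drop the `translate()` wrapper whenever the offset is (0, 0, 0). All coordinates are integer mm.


// rung span = 473 - 2*42 = 389
// rung[k] z = 265 + k*319
cube([42, 54, 1385]);
translate([431, 0, 0]) cube([42, 54, 1385]);
translate([42, 0, 265]) cube([389, 54, 28]);
translate([42, 0, 584]) cube([389, 54, 28]);
translate([42, 0, 903]) cube([389, 54, 28]);
translate([42, 0, 1222]) cube([389, 54, 28]);


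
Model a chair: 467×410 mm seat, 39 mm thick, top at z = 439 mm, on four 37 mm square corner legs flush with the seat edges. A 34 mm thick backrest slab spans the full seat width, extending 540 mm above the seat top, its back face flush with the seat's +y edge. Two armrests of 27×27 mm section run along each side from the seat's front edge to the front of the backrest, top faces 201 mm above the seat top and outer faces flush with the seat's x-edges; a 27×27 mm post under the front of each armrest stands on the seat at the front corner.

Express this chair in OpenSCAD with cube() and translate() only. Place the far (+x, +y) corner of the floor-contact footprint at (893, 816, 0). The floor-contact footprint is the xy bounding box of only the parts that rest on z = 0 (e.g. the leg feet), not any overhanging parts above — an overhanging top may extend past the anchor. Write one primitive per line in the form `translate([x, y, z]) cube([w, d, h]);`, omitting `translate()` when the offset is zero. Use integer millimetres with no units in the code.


translate([426, 406, 400]) cube([467, 410, 39]);
translate([426, 406, 0]) cube([37, 37, 400]);
translate([856, 406, 0]) cube([37, 37, 400]);
translate([426, 779, 0]) cube([37, 37, 400]);
translate([856, 779, 0]) cube([37, 37, 400]);
translate([426, 782, 439]) cube([467, 34, 540]);
translate([426, 406, 613]) cube([27, 376, 27]);
translate([866, 406, 613]) cube([27, 376, 27]);
translate([426, 406, 439]) cube([27, 27, 174]);
translate([866, 406, 439]) cube([27, 27, 174]);


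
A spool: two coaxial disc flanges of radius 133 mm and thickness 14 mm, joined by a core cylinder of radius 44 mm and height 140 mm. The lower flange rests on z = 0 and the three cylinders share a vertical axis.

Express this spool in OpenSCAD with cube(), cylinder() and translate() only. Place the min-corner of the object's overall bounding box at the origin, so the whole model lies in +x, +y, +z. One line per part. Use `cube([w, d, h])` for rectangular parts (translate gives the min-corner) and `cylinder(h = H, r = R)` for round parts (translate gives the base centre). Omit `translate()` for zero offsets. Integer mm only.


translate([133, 133, 0]) cylinder(h = 14, r = 133);
translate([133, 133, 14]) cylinder(h = 140, r = 44);
translate([133, 133, 154]) cylinder(h = 14, r = 133);


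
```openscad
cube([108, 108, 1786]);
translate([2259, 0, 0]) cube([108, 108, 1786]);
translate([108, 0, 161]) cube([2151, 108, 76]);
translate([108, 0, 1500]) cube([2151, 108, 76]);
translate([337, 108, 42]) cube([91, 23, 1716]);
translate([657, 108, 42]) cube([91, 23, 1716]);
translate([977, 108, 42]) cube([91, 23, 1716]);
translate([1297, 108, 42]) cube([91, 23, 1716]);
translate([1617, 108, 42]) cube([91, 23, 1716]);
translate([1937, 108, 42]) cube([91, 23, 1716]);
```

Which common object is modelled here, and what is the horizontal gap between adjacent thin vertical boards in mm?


A fence section. The picket gap is 229 mm.

Two posts, two rails, 6 pickets — a fence section. Span 2151 mm holds 6 pickets of 91 mm with 7 equal gaps: ⌊(2151 − 6·91) / 7⌋ = 229 mm.


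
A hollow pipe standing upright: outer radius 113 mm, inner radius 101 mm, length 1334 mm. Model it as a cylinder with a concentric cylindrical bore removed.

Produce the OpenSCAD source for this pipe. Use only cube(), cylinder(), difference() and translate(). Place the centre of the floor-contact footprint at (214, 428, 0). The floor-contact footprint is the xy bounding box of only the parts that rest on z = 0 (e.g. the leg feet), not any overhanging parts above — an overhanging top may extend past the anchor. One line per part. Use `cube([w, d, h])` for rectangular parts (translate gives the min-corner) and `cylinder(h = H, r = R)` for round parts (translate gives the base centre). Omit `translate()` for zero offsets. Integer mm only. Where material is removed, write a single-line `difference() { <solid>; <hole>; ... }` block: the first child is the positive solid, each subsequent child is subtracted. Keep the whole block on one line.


difference() { translate([214, 428, 0]) cylinder(h = 1334, r = 113); translate([214, 428, 0]) cylinder(h = 1334, r = 101); }


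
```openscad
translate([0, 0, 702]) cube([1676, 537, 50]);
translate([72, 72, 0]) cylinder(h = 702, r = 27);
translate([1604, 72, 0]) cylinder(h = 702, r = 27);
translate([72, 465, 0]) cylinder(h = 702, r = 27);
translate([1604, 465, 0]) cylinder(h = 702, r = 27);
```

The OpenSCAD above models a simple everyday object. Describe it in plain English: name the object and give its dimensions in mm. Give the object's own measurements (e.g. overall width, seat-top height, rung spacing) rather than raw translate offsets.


A table: top 1676 mm (x) × 537 mm (y), 50 mm thick, upper face at z = 752 mm, on four round legs of 54 mm diameter, each leg's bounding box inset 45 mm from the nearest pair of top edges from z = 0 to the bottom of the top.


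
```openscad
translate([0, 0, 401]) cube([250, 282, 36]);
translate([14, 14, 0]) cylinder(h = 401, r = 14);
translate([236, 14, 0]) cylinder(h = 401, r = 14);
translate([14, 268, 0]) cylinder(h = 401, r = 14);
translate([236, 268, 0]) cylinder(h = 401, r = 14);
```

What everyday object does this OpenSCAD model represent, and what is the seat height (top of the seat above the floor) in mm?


A stool. The seat height is 437 mm.

A 250×282×36 slab at z = 401 on four corner cylinders — a stool. The seat top is 401 + 36 = 437 mm.


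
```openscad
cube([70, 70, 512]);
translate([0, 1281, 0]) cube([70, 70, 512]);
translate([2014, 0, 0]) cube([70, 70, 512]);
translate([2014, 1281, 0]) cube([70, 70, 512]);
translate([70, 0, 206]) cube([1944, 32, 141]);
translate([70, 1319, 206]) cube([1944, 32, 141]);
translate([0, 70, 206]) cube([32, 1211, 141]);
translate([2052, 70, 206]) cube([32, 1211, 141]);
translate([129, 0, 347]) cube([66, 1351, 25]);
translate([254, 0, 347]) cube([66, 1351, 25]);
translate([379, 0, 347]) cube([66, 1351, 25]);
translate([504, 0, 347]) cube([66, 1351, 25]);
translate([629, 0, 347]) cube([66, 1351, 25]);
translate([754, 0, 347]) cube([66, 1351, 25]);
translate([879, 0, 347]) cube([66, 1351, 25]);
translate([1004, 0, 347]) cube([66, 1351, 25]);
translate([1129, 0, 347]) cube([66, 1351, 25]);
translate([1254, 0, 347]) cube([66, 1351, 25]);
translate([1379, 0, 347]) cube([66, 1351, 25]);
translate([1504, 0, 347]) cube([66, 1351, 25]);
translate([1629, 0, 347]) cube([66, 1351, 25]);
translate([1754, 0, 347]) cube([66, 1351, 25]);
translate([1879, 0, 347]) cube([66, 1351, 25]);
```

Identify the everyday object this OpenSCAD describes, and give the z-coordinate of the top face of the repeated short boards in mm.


A bed frame. The slat-top height is 372 mm.

Four posts, four rails, and a row of slats — a bed frame. Slats sit on the rails at z = 206 + 141 = 347; with slat thickness 25, the top is 372 mm.


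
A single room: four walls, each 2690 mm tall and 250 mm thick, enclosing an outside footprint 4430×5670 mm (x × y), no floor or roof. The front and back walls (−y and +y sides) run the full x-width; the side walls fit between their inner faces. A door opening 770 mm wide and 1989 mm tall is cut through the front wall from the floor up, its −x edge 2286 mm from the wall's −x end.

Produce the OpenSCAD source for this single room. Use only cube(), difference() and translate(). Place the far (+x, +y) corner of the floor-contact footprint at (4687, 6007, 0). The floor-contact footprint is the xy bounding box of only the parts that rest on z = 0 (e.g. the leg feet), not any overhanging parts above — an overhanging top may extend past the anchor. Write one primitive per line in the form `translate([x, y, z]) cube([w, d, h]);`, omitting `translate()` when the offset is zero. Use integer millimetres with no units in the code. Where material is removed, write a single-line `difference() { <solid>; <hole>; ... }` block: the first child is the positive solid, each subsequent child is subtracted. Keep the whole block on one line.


difference() { translate([257, 337, 0]) cube([4430, 250, 2690]); translate([2543, 337, 0]) cube([770, 250, 1989]); }
translate([257, 5757, 0]) cube([4430, 250, 2690]);
translate([257, 587, 0]) cube([250, 5170, 2690]);
translate([4437, 587, 0]) cube([250, 5170, 2690]);


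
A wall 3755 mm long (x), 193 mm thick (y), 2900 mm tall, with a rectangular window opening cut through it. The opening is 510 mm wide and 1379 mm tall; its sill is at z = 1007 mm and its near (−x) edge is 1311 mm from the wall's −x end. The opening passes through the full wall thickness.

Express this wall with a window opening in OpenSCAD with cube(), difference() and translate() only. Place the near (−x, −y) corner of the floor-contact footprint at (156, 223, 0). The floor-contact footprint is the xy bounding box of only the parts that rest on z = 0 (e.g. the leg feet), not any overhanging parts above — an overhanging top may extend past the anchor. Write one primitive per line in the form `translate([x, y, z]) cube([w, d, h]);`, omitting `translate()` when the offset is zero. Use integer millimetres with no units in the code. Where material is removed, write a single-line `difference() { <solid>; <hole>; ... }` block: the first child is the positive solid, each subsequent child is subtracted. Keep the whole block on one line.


difference() { translate([156, 223, 0]) cube([3755, 193, 2900]); translate([1467, 223, 1007]) cube([510, 193, 1379]); }


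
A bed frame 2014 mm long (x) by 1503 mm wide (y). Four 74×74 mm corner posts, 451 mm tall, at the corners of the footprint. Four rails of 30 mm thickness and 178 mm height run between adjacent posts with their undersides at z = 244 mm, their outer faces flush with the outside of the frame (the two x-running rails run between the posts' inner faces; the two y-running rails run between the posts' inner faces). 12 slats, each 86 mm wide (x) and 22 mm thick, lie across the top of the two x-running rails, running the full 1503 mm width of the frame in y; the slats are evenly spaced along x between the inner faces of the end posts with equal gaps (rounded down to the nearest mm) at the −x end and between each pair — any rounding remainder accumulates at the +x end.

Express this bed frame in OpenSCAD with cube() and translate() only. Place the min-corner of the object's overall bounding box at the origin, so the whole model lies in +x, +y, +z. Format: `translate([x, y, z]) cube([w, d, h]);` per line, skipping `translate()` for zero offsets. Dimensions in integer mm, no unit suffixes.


cube([74, 74, 451]);
translate([0, 1429, 0]) cube([74, 74, 451]);
translate([1940, 0, 0]) cube([74, 74, 451]);
translate([1940, 1429, 0]) cube([74, 74, 451]);
translate([74, 0, 244]) cube([1866, 30, 178]);
translate([74, 1473, 244]) cube([1866, 30, 178]);
translate([0, 74, 244]) cube([30, 1355, 178]);
translate([1984, 74, 244]) cube([30, 1355, 178]);
translate([138, 0, 422]) cube([86, 1503, 22]);
translate([288, 0, 422]) cube([86, 1503, 22]);
translate([438, 0, 422]) cube([86, 1503, 22]);
translate([588, 0, 422]) cube([86, 1503, 22]);
translate([738, 0, 422]) cube([86, 1503, 22]);
translate([888, 0, 422]) cube([86, 1503, 22]);
translate([1038, 0, 422]) cube([86, 1503, 22]);
translate([1188, 0, 422]) cube([86, 1503, 22]);
translate([1338, 0, 422]) cube([86, 1503, 22]);
translate([1488, 0, 422]) cube([86, 1503, 22]);
translate([1638, 0, 422]) cube([86, 1503, 22]);
translate([1788, 0, 422]) cube([86, 1503, 22]);


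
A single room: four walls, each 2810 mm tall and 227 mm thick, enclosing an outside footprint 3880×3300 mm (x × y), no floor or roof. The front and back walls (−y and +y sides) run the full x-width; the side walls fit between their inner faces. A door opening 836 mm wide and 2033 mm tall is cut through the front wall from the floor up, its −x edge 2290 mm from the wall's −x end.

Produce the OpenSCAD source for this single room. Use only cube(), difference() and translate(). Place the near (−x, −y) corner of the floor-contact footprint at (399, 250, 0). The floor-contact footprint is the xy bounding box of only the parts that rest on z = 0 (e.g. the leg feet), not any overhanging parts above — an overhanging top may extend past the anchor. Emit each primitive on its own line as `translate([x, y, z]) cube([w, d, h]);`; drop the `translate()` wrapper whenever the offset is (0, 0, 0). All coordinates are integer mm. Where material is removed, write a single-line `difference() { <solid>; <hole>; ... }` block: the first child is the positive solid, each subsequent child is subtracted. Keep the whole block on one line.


difference() { translate([399, 250, 0]) cube([3880, 227, 2810]); translate([2689, 250, 0]) cube([836, 227, 2033]); }
translate([399, 3323, 0]) cube([3880, 227, 2810]);
translate([399, 477, 0]) cube([227, 2846, 2810]);
translate([4052, 477, 0]) cube([227, 2846, 2810]);


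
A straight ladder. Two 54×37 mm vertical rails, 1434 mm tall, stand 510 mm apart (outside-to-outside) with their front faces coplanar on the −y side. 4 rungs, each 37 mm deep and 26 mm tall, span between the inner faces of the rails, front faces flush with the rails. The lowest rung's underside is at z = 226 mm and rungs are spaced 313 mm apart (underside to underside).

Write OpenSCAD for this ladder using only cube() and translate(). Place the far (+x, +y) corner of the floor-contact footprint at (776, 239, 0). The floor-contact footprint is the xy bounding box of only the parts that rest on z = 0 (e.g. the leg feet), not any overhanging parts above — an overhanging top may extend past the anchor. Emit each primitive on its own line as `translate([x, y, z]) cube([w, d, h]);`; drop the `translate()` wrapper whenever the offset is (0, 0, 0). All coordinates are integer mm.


translate([266, 202, 0]) cube([54, 37, 1434]);
translate([722, 202, 0]) cube([54, 37, 1434]);
translate([320, 202, 226]) cube([402, 37, 26]);
translate([320, 202, 539]) cube([402, 37, 26]);
translate([320, 202, 852]) cube([402, 37, 26]);
translate([320, 202, 1165]) cube([402, 37, 26]);


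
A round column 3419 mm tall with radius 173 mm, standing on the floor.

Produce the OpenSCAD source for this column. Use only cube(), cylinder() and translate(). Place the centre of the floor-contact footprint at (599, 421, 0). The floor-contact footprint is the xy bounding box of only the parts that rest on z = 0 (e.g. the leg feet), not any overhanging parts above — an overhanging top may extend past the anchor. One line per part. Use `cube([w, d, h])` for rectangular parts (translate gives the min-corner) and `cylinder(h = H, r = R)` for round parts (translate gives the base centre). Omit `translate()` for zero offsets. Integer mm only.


translate([599, 421, 0]) cylinder(h = 3419, r = 173);


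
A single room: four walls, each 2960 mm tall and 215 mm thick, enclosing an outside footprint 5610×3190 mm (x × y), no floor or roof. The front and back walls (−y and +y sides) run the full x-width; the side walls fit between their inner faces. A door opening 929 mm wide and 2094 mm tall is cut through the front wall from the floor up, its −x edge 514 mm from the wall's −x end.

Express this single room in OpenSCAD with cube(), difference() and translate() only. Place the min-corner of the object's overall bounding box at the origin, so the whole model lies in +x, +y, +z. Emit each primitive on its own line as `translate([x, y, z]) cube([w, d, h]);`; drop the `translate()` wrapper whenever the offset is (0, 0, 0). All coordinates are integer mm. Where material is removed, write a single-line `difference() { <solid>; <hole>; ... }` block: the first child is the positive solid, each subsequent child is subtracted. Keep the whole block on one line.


difference() { cube([5610, 215, 2960]); translate([514, 0, 0]) cube([929, 215, 2094]); }
translate([0, 2975, 0]) cube([5610, 215, 2960]);
translate([0, 215, 0]) cube([215, 2760, 2960]);
translate([5395, 215, 0]) cube([215, 2760, 2960]);


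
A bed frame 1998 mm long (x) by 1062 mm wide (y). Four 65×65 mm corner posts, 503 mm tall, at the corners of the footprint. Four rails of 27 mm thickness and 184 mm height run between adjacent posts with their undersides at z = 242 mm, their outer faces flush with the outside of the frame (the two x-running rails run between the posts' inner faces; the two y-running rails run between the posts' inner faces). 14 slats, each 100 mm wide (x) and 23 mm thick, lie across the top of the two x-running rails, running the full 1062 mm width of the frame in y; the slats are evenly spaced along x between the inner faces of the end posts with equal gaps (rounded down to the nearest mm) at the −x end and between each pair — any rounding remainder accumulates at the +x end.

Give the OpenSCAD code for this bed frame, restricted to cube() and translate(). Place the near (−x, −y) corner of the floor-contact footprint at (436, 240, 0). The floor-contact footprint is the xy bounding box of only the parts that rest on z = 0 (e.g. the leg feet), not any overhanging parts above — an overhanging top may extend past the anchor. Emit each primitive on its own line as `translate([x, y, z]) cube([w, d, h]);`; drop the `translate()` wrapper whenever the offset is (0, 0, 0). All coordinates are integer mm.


translate([436, 240, 0]) cube([65, 65, 503]);
translate([436, 1237, 0]) cube([65, 65, 503]);
translate([2369, 240, 0]) cube([65, 65, 503]);
translate([2369, 1237, 0]) cube([65, 65, 503]);
translate([501, 240, 242]) cube([1868, 27, 184]);
translate([501, 1275, 242]) cube([1868, 27, 184]);
translate([436, 305, 242]) cube([27, 932, 184]);
translate([2407, 305, 242]) cube([27, 932, 184]);
translate([532, 240, 426]) cube([100, 1062, 23]);
translate([663, 240, 426]) cube([100, 1062, 23]);
translate([794, 240, 426]) cube([100, 1062, 23]);
translate([925, 240, 426]) cube([100, 1062, 23]);
translate([1056, 240, 426]) cube([100, 1062, 23]);
translate([1187, 240, 426]) cube([100, 1062, 23]);
translate([1318, 240, 426]) cube([100, 1062, 23]);
translate([1449, 240, 426]) cube([100, 1062, 23]);
translate([1580, 240, 426]) cube([100, 1062, 23]);
translate([1711, 240, 426]) cube([100, 1062, 23]);
translate([1842, 240, 426]) cube([100, 1062, 23]);
translate([1973, 240, 426]) cube([100, 1062, 23]);
translate([2104, 240, 426]) cube([100, 1062, 23]);
translate([2235, 240, 426]) cube([100, 1062, 23]);


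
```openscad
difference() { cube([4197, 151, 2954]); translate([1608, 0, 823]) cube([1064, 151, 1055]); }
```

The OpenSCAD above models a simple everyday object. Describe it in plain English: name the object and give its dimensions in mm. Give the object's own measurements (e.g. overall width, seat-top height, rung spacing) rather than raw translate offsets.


A wall 4197 mm long (x), 151 mm thick (y), 2954 mm tall, with a rectangular window opening cut through it. The opening is 1064 mm wide and 1055 mm tall; its sill is at z = 823 mm and its near (−x) edge is 1608 mm from the wall's −x end. The opening passes through the full wall thickness.


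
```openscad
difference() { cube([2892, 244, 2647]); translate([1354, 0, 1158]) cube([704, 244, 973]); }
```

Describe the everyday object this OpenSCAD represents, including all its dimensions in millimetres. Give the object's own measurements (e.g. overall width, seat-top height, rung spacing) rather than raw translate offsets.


A wall 2892 mm long (x), 244 mm thick (y), 2647 mm tall, with a rectangular window opening cut through it. The opening is 704 mm wide and 973 mm tall; its sill is at z = 1158 mm and its near (−x) edge is 1354 mm from the wall's −x end. The opening passes through the full wall thickness.


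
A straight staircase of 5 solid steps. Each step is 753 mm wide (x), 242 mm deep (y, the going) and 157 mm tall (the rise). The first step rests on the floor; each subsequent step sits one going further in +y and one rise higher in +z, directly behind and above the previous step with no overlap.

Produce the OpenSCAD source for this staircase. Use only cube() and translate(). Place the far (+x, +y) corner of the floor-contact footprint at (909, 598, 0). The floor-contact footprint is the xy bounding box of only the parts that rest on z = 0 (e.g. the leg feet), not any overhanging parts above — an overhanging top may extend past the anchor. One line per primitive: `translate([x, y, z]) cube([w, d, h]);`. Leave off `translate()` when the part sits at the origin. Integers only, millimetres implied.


translate([156, 356, 0]) cube([753, 242, 157]);
translate([156, 598, 157]) cube([753, 242, 157]);
translate([156, 840, 314]) cube([753, 242, 157]);
translate([156, 1082, 471]) cube([753, 242, 157]);
translate([156, 1324, 628]) cube([753, 242, 157]);


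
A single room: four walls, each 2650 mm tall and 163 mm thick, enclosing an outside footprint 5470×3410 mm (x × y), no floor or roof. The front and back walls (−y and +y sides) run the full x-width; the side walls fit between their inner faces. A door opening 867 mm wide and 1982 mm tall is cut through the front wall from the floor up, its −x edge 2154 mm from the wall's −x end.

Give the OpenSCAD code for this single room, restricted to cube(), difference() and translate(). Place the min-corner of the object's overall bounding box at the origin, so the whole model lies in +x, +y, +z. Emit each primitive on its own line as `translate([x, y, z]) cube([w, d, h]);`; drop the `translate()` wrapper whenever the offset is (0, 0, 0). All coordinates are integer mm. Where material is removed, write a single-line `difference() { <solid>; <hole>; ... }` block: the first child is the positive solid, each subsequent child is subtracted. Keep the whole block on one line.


difference() { cube([5470, 163, 2650]); translate([2154, 0, 0]) cube([867, 163, 1982]); }
translate([0, 3247, 0]) cube([5470, 163, 2650]);
translate([0, 163, 0]) cube([163, 3084, 2650]);
translate([5307, 163, 0]) cube([163, 3084, 2650]);


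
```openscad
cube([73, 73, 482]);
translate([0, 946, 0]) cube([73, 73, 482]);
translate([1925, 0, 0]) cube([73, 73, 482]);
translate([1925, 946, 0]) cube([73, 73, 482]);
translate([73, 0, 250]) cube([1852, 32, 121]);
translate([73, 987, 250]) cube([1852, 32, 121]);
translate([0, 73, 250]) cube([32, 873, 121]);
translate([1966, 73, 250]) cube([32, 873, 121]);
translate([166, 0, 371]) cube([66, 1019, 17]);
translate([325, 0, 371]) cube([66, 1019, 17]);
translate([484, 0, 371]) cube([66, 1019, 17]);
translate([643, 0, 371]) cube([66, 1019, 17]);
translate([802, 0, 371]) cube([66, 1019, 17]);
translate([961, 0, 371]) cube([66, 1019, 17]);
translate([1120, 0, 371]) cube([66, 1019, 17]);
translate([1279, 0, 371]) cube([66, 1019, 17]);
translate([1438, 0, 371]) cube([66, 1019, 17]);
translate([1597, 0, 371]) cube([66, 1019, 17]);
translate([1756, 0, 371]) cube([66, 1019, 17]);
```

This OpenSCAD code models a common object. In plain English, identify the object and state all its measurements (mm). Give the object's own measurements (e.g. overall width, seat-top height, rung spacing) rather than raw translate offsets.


A bed frame 1998 mm long (x) by 1019 mm wide (y). Four 73×73 mm corner posts, 482 mm tall, at the corners of the footprint. Four rails of 32 mm thickness and 121 mm height run between adjacent posts with their undersides at z = 250 mm, their outer faces flush with the outside of the frame (the two x-running rails run between the posts' inner faces; the two y-running rails run between the posts' inner faces). 11 slats, each 66 mm wide (x) and 17 mm thick, lie across the top of the two x-running rails, running the full 1019 mm width of the frame in y; along x they sit between the end posts with a 93 mm gap after the −x posts and between neighbouring slats, leaving 103 mm before the +x posts.


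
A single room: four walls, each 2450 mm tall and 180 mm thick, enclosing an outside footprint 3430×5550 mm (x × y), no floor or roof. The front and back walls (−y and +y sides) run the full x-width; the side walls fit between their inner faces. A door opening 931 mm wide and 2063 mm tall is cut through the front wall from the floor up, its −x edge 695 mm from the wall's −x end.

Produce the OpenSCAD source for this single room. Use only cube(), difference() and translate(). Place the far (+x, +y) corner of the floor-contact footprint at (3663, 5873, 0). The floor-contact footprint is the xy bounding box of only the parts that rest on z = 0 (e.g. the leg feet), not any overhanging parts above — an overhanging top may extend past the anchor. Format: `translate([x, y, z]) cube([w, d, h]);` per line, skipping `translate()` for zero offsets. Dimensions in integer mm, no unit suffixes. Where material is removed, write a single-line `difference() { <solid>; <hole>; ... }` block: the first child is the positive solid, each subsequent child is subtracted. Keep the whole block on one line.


difference() { translate([233, 323, 0]) cube([3430, 180, 2450]); translate([928, 323, 0]) cube([931, 180, 2063]); }
translate([233, 5693, 0]) cube([3430, 180, 2450]);
translate([233, 503, 0]) cube([180, 5190, 2450]);
translate([3483, 503, 0]) cube([180, 5190, 2450]);


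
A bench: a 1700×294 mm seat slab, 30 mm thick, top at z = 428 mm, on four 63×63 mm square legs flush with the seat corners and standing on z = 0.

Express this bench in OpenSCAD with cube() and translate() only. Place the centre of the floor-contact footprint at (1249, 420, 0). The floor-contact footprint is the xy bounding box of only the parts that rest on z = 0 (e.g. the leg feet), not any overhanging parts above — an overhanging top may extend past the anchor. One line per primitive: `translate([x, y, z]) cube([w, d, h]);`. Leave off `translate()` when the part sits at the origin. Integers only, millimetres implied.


translate([399, 273, 398]) cube([1700, 294, 30]);
translate([399, 273, 0]) cube([63, 63, 398]);
translate([399, 504, 0]) cube([63, 63, 398]);
translate([2036, 273, 0]) cube([63, 63, 398]);
translate([2036, 504, 0]) cube([63, 63, 398]);


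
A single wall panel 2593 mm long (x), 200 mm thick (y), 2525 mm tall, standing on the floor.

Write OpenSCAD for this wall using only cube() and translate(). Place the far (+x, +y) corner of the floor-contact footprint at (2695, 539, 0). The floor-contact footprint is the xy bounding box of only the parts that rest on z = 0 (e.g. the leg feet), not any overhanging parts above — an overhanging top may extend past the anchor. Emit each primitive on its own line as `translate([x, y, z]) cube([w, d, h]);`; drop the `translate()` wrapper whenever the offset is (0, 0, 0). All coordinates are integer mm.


translate([102, 339, 0]) cube([2593, 200, 2525]);


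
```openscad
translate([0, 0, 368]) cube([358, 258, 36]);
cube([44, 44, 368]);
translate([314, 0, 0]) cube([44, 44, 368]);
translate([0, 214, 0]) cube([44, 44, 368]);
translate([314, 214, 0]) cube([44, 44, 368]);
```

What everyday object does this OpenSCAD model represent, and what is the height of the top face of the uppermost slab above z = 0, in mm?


A stool. The seat height is 404 mm.

A 358×258×36 slab at z = 368 on four corner posts — a stool. The seat top is 368 + 36 = 404 mm.


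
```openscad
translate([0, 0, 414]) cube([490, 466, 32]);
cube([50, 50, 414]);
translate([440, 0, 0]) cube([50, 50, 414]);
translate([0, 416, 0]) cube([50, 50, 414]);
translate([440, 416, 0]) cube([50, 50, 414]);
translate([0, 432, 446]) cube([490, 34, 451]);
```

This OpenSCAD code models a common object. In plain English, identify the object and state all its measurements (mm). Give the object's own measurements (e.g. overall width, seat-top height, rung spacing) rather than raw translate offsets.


A chair. The seat is a 490×466×32 mm slab with its top at z = 446 mm, on four 50×50 mm corner legs (flush with the seat edges, standing on z = 0). A flat backrest 34 mm thick, 451 mm tall, spans the full seat width and rises from the seat top along its +y edge, rear face flush with the rear of the seat.


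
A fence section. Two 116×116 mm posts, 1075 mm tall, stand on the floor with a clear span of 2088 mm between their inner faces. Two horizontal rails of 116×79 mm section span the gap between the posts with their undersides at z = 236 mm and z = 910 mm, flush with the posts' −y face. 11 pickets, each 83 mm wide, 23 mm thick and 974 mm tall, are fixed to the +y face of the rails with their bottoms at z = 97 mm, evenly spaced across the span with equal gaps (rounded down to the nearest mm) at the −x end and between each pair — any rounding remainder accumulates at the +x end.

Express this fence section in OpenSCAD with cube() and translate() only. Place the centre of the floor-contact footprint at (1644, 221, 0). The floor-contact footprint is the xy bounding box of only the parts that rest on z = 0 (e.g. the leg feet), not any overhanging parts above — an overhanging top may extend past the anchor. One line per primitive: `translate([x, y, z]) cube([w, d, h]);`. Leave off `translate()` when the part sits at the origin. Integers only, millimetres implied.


translate([484, 163, 0]) cube([116, 116, 1075]);
translate([2688, 163, 0]) cube([116, 116, 1075]);
translate([600, 163, 236]) cube([2088, 116, 79]);
translate([600, 163, 910]) cube([2088, 116, 79]);
translate([697, 279, 97]) cube([83, 23, 974]);
translate([877, 279, 97]) cube([83, 23, 974]);
translate([1057, 279, 97]) cube([83, 23, 974]);
translate([1237, 279, 97]) cube([83, 23, 974]);
translate([1417, 279, 97]) cube([83, 23, 974]);
translate([1597, 279, 97]) cube([83, 23, 974]);
translate([1777, 279, 97]) cube([83, 23, 974]);
translate([1957, 279, 97]) cube([83, 23, 974]);
translate([2137, 279, 97]) cube([83, 23, 974]);
translate([2317, 279, 97]) cube([83, 23, 974]);
translate([2497, 279, 97]) cube([83, 23, 974]);


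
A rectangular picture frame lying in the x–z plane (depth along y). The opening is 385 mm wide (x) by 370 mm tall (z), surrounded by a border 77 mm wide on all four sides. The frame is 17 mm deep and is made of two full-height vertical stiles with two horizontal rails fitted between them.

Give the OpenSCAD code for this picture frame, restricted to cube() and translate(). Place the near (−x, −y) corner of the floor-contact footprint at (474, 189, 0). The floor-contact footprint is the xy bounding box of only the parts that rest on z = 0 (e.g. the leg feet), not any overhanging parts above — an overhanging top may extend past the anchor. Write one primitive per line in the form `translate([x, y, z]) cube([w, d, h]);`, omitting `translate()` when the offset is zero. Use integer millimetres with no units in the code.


translate([474, 189, 0]) cube([77, 17, 524]);
translate([936, 189, 0]) cube([77, 17, 524]);
translate([551, 189, 0]) cube([385, 17, 77]);
translate([551, 189, 447]) cube([385, 17, 77]);
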